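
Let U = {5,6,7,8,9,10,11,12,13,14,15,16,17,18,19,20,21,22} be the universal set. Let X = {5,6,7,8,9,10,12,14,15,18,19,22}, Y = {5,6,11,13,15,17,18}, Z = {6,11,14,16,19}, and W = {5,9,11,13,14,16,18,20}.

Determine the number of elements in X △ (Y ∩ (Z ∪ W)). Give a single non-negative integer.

Z ∪ W = {5,6,9,11,13,14,16,18,19,20}
Y ∩ (Z ∪ W) = {5,6,11,13,18}
X △ (Y ∩ (Z ∪ W)) = {7,8,9,10,11,12,13,14,15,19,22}
|X △ (Y ∩ (Z ∪ W))| = 11

11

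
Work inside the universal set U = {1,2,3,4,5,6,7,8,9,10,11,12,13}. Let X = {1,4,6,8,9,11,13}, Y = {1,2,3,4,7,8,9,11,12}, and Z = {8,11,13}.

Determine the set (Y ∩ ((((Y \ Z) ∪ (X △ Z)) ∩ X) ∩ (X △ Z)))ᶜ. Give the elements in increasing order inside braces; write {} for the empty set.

Y \ Z = {1,2,3,4,7,9,12}
X △ Z = {1,4,6,9}
(Y \ Z) ∪ (X △ Z) = {1,2,3,4,6,7,9,12}
((Y \ Z) ∪ (X △ Z)) ∩ X = {1,4,6,9}
(((Y \ Z) ∪ (X △ Z)) ∩ X) ∩ (X △ Z) = {1,4,6,9}
Y ∩ ((((Y \ Z) ∪ (X △ Z)) ∩ X) ∩ (X △ Z)) = {1,4,9}
(Y ∩ ((((Y \ Z) ∪ (X △ Z)) ∩ X) ∩ (X △ Z)))ᶜ = {2,3,5,6,7,8,10,11,12,13}

{2,3,5,6,7,8,10,11,12,13}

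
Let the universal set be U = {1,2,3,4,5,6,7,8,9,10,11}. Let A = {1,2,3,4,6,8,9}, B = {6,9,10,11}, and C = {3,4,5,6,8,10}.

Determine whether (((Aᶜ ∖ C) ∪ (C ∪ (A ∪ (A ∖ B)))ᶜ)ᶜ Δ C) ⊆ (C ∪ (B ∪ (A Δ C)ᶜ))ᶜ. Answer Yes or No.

No

Aᶜ = {5,7,10,11}
Aᶜ ∖ C = {7,11}
A ∖ B = {1,2,3,4,8}
A ∪ (A ∖ B) = {1,2,3,4,6,8,9}
C ∪ (A ∪ (A ∖ B)) = {1,2,3,4,5,6,8,9,10}
(C ∪ (A ∪ (A ∖ B)))ᶜ = {7,11}
(Aᶜ ∖ C) ∪ (C ∪ (A ∪ (A ∖ B)))ᶜ = {7,11}
((Aᶜ ∖ C) ∪ (C ∪ (A ∪ (A ∖ B)))ᶜ)ᶜ = {1,2,3,4,5,6,8,9,10}
((Aᶜ ∖ C) ∪ (C ∪ (A ∪ (A ∖ B)))ᶜ)ᶜ Δ C = {1,2,9}
A Δ C = {1,2,5,9,10}
(A Δ C)ᶜ = {3,4,6,7,8,11}
B ∪ (A Δ C)ᶜ = {3,4,6,7,8,9,10,11}
C ∪ (B ∪ (A Δ C)ᶜ) = {3,4,5,6,7,8,9,10,11}
(C ∪ (B ∪ (A Δ C)ᶜ))ᶜ = {1,2}
9 ∈ ((Aᶜ ∖ C) ∪ (C ∪ (A ∪ (A ∖ B)))ᶜ)ᶜ Δ C but 9 ∉ (C ∪ (B ∪ (A Δ C)ᶜ))ᶜ, so the inclusion fails.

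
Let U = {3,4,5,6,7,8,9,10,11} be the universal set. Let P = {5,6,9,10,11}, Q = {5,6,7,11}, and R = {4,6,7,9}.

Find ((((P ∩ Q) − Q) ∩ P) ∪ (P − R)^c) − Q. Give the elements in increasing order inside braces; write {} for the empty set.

P ∩ Q = {5,6,11}
(P ∩ Q) − Q = {}
((P ∩ Q) − Q) ∩ P = {}
P − R = {5,10,11}
(P − R)^c = {3,4,6,7,8,9}
(((P ∩ Q) − Q) ∩ P) ∪ (P − R)^c = {3,4,6,7,8,9}
((((P ∩ Q) − Q) ∩ P) ∪ (P − R)^c) − Q = {3,4,8,9}

{3,4,8,9}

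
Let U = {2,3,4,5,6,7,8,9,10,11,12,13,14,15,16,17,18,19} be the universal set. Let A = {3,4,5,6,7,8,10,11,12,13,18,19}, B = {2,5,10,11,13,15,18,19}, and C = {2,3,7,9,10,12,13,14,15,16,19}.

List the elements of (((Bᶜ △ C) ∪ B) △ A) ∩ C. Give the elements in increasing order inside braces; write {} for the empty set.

{2,3,7,12,15}

Bᶜ = {3,4,6,7,8,9,12,14,16,17}
Bᶜ △ C = {2,4,6,8,10,13,15,17,19}
(Bᶜ △ C) ∪ B = {2,4,5,6,8,10,11,13,15,17,18,19}
((Bᶜ △ C) ∪ B) △ A = {2,3,7,12,15,17}
(((Bᶜ △ C) ∪ B) △ A) ∩ C = {2,3,7,12,15}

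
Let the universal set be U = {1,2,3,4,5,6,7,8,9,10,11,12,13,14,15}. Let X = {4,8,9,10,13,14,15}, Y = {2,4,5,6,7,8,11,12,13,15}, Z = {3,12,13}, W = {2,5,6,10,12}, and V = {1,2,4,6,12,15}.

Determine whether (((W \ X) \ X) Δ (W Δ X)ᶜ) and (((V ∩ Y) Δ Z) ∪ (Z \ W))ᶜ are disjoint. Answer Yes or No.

W \ X = {2,5,6,12}
(W \ X) \ X = {2,5,6,12}
W Δ X = {2,4,5,6,8,9,12,13,14,15}
(W Δ X)ᶜ = {1,3,7,10,11}
((W \ X) \ X) Δ (W Δ X)ᶜ = {1,2,3,5,6,7,10,11,12}
V ∩ Y = {2,4,6,12,15}
(V ∩ Y) Δ Z = {2,3,4,6,13,15}
Z \ W = {3,13}
((V ∩ Y) Δ Z) ∪ (Z \ W) = {2,3,4,6,13,15}
(((V ∩ Y) Δ Z) ∪ (Z \ W))ᶜ = {1,5,7,8,9,10,11,12,14}
1 lies in both, so they are not disjoint.

No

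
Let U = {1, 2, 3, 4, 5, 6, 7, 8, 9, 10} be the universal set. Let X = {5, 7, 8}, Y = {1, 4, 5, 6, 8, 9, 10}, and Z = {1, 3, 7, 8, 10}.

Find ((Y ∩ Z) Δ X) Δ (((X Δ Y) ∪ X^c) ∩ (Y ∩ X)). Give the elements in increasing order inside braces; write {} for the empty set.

{1, 5, 7, 10}

Y ∩ Z = {1, 8, 10}
(Y ∩ Z) Δ X = {1, 5, 7, 10}
X Δ Y = {1, 4, 6, 7, 9, 10}
X^c = {1, 2, 3, 4, 6, 9, 10}
(X Δ Y) ∪ X^c = {1, 2, 3, 4, 6, 7, 9, 10}
Y ∩ X = {5, 8}
((X Δ Y) ∪ X^c) ∩ (Y ∩ X) = {}
((Y ∩ Z) Δ X) Δ (((X Δ Y) ∪ X^c) ∩ (Y ∩ X)) = {1, 5, 7, 10}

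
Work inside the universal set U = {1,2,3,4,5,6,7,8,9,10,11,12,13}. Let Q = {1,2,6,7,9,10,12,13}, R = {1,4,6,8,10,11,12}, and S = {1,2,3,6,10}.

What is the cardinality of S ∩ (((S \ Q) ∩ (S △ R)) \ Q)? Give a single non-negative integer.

S \ Q = {3}
S △ R = {2,3,4,8,11,12}
(S \ Q) ∩ (S △ R) = {3}
((S \ Q) ∩ (S △ R)) \ Q = {3}
S ∩ (((S \ Q) ∩ (S △ R)) \ Q) = {3}
|S ∩ (((S \ Q) ∩ (S △ R)) \ Q)| = 1

1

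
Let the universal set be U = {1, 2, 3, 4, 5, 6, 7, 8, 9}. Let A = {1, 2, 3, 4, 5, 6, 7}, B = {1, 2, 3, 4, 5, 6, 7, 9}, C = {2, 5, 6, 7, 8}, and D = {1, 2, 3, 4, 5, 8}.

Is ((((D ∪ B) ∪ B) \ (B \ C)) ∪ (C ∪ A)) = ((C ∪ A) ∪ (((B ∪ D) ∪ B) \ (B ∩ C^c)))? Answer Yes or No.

D ∪ B = {1, 2, 3, 4, 5, 6, 7, 8, 9}
(D ∪ B) ∪ B = {1, 2, 3, 4, 5, 6, 7, 8, 9}
B \ C = {1, 3, 4, 9}
((D ∪ B) ∪ B) \ (B \ C) = {2, 5, 6, 7, 8}
C ∪ A = {1, 2, 3, 4, 5, 6, 7, 8}
(((D ∪ B) ∪ B) \ (B \ C)) ∪ (C ∪ A) = {1, 2, 3, 4, 5, 6, 7, 8}
B ∪ D = {1, 2, 3, 4, 5, 6, 7, 8, 9}
(B ∪ D) ∪ B = {1, 2, 3, 4, 5, 6, 7, 8, 9}
C^c = {1, 3, 4, 9}
B ∩ C^c = {1, 3, 4, 9}
((B ∪ D) ∪ B) \ (B ∩ C^c) = {2, 5, 6, 7, 8}
(C ∪ A) ∪ (((B ∪ D) ∪ B) \ (B ∩ C^c)) = {1, 2, 3, 4, 5, 6, 7, 8}
Both equal {1, 2, 3, 4, 5, 6, 7, 8}, so (((D ∪ B) ∪ B) \ (B \ C)) ∪ (C ∪ A) = (C ∪ A) ∪ (((B ∪ D) ∪ B) \ (B ∩ C^c)).

Yes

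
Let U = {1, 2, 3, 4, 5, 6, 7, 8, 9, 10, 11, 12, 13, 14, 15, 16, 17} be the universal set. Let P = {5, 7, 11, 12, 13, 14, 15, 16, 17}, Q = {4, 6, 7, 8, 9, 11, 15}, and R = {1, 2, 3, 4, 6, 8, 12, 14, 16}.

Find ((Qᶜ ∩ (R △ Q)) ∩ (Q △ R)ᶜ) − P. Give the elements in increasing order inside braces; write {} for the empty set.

{}

Qᶜ = {1, 2, 3, 5, 10, 12, 13, 14, 16, 17}
R △ Q = {1, 2, 3, 7, 9, 11, 12, 14, 15, 16}
Qᶜ ∩ (R △ Q) = {1, 2, 3, 12, 14, 16}
Q △ R = {1, 2, 3, 7, 9, 11, 12, 14, 15, 16}
(Q △ R)ᶜ = {4, 5, 6, 8, 10, 13, 17}
(Qᶜ ∩ (R △ Q)) ∩ (Q △ R)ᶜ = {}
((Qᶜ ∩ (R △ Q)) ∩ (Q △ R)ᶜ) − P = {}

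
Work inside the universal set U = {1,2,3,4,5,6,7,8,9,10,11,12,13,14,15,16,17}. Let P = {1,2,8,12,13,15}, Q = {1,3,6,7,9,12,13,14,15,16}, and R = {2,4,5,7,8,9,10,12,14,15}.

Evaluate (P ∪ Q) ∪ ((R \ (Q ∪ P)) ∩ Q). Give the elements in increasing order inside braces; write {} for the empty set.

{1,2,3,6,7,8,9,12,13,14,15,16}

P ∪ Q = {1,2,3,6,7,8,9,12,13,14,15,16}
Q ∪ P = {1,2,3,6,7,8,9,12,13,14,15,16}
R \ (Q ∪ P) = {4,5,10}
(R \ (Q ∪ P)) ∩ Q = {}
(P ∪ Q) ∪ ((R \ (Q ∪ P)) ∩ Q) = {1,2,3,6,7,8,9,12,13,14,15,16}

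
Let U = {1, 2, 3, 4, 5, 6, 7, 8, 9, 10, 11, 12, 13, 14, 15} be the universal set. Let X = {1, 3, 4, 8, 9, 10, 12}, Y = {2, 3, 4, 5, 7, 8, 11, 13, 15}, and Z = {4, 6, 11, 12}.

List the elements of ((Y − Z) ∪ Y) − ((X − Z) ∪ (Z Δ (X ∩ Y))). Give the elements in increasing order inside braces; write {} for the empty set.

{2, 4, 5, 7, 13, 15}

Y − Z = {2, 3, 5, 7, 8, 13, 15}
(Y − Z) ∪ Y = {2, 3, 4, 5, 7, 8, 11, 13, 15}
X − Z = {1, 3, 8, 9, 10}
X ∩ Y = {3, 4, 8}
Z Δ (X ∩ Y) = {3, 6, 8, 11, 12}
(X − Z) ∪ (Z Δ (X ∩ Y)) = {1, 3, 6, 8, 9, 10, 11, 12}
((Y − Z) ∪ Y) − ((X − Z) ∪ (Z Δ (X ∩ Y))) = {2, 4, 5, 7, 13, 15}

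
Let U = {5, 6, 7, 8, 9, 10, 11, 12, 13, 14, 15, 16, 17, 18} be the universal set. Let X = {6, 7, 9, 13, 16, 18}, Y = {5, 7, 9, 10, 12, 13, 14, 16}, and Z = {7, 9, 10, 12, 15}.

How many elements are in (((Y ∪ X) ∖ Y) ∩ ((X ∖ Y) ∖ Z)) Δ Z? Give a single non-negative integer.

Y ∪ X = {5, 6, 7, 9, 10, 12, 13, 14, 16, 18}
(Y ∪ X) ∖ Y = {6, 18}
X ∖ Y = {6, 18}
(X ∖ Y) ∖ Z = {6, 18}
((Y ∪ X) ∖ Y) ∩ ((X ∖ Y) ∖ Z) = {6, 18}
(((Y ∪ X) ∖ Y) ∩ ((X ∖ Y) ∖ Z)) Δ Z = {6, 7, 9, 10, 12, 15, 18}
|(((Y ∪ X) ∖ Y) ∩ ((X ∖ Y) ∖ Z)) Δ Z| = 7

7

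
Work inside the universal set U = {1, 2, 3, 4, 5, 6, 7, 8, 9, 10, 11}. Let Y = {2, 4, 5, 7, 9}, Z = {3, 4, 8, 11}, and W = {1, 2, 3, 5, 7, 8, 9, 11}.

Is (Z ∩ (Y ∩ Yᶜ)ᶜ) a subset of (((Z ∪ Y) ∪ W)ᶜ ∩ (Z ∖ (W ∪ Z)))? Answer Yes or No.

Yᶜ = {1, 3, 6, 8, 10, 11}
Y ∩ Yᶜ = {}
(Y ∩ Yᶜ)ᶜ = {1, 2, 3, 4, 5, 6, 7, 8, 9, 10, 11}
Z ∩ (Y ∩ Yᶜ)ᶜ = {3, 4, 8, 11}
Z ∪ Y = {2, 3, 4, 5, 7, 8, 9, 11}
(Z ∪ Y) ∪ W = {1, 2, 3, 4, 5, 7, 8, 9, 11}
((Z ∪ Y) ∪ W)ᶜ = {6, 10}
W ∪ Z = {1, 2, 3, 4, 5, 7, 8, 9, 11}
Z ∖ (W ∪ Z) = {}
((Z ∪ Y) ∪ W)ᶜ ∩ (Z ∖ (W ∪ Z)) = {}
3 ∈ Z ∩ (Y ∩ Yᶜ)ᶜ but 3 ∉ ((Z ∪ Y) ∪ W)ᶜ ∩ (Z ∖ (W ∪ Z)), so the inclusion fails.

No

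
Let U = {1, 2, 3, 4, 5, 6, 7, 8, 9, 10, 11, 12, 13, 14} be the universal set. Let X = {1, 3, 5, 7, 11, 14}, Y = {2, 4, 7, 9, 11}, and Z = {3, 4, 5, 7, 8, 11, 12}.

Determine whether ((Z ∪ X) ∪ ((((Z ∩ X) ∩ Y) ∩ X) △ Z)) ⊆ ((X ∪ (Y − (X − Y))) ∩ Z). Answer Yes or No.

No

Z ∪ X = {1, 3, 4, 5, 7, 8, 11, 12, 14}
Z ∩ X = {3, 5, 7, 11}
(Z ∩ X) ∩ Y = {7, 11}
((Z ∩ X) ∩ Y) ∩ X = {7, 11}
(((Z ∩ X) ∩ Y) ∩ X) △ Z = {3, 4, 5, 8, 12}
(Z ∪ X) ∪ ((((Z ∩ X) ∩ Y) ∩ X) △ Z) = {1, 3, 4, 5, 7, 8, 11, 12, 14}
X − Y = {1, 3, 5, 14}
Y − (X − Y) = {2, 4, 7, 9, 11}
X ∪ (Y − (X − Y)) = {1, 2, 3, 4, 5, 7, 9, 11, 14}
(X ∪ (Y − (X − Y))) ∩ Z = {3, 4, 5, 7, 11}
1 ∈ (Z ∪ X) ∪ ((((Z ∩ X) ∩ Y) ∩ X) △ Z) but 1 ∉ (X ∪ (Y − (X − Y))) ∩ Z, so the inclusion fails.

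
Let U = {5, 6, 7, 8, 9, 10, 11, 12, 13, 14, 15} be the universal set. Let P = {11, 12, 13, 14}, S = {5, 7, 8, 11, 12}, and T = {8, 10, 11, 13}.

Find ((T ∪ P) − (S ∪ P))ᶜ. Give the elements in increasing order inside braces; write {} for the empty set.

T ∪ P = {8, 10, 11, 12, 13, 14}
S ∪ P = {5, 7, 8, 11, 12, 13, 14}
(T ∪ P) − (S ∪ P) = {10}
((T ∪ P) − (S ∪ P))ᶜ = {5, 6, 7, 8, 9, 11, 12, 13, 14, 15}

{5, 6, 7, 8, 9, 11, 12, 13, 14, 15}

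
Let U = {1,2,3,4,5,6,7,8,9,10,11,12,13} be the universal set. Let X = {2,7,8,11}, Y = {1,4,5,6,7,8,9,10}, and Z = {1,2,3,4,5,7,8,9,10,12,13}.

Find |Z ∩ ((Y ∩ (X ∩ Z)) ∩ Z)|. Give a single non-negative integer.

2

X ∩ Z = {2,7,8}
Y ∩ (X ∩ Z) = {7,8}
(Y ∩ (X ∩ Z)) ∩ Z = {7,8}
Z ∩ ((Y ∩ (X ∩ Z)) ∩ Z) = {7,8}
|Z ∩ ((Y ∩ (X ∩ Z)) ∩ Z)| = 2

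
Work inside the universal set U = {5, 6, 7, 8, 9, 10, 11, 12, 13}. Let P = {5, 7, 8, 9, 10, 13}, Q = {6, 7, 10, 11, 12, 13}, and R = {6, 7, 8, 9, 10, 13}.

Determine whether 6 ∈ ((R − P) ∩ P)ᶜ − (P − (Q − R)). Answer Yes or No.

Yes

6 ∈ R and 6 ∉ P, so 6 ∈ R − P
6 ∈ (R − P) and 6 ∉ P, so 6 ∉ (R − P) ∩ P
6 ∈ ((R − P) ∩ P)ᶜ since 6 ∉ ((R − P) ∩ P)
6 ∈ Q and 6 ∈ R, so 6 ∉ Q − R
6 ∉ P and 6 ∉ (Q − R), so 6 ∉ P − (Q − R)
6 ∈ ((R − P) ∩ P)ᶜ and 6 ∉ (P − (Q − R)), so 6 ∈ ((R − P) ∩ P)ᶜ − (P − (Q − R))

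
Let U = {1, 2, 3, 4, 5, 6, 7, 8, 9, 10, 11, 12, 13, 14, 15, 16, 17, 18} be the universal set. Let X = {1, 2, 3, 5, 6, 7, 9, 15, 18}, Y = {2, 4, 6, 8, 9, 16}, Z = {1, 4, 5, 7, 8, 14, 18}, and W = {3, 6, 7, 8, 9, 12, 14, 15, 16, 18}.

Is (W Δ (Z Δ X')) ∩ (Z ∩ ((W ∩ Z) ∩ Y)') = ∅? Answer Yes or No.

X' = {4, 8, 10, 11, 12, 13, 14, 16, 17}
Z Δ X' = {1, 5, 7, 10, 11, 12, 13, 16, 17, 18}
W Δ (Z Δ X') = {1, 3, 5, 6, 8, 9, 10, 11, 13, 14, 15, 17}
W ∩ Z = {7, 8, 14, 18}
(W ∩ Z) ∩ Y = {8}
((W ∩ Z) ∩ Y)' = {1, 2, 3, 4, 5, 6, 7, 9, 10, 11, 12, 13, 14, 15, 16, 17, 18}
Z ∩ ((W ∩ Z) ∩ Y)' = {1, 4, 5, 7, 14, 18}
1 lies in both, so they are not disjoint.

No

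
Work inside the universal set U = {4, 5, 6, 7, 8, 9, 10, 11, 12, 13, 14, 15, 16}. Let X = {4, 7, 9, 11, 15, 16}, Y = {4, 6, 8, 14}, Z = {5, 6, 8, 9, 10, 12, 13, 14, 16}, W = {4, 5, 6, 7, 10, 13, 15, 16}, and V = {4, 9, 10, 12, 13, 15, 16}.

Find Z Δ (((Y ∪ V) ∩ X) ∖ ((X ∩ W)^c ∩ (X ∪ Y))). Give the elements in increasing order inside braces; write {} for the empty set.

{4, 5, 6, 8, 9, 10, 12, 13, 14, 15}

Y ∪ V = {4, 6, 8, 9, 10, 12, 13, 14, 15, 16}
(Y ∪ V) ∩ X = {4, 9, 15, 16}
X ∩ W = {4, 7, 15, 16}
(X ∩ W)^c = {5, 6, 8, 9, 10, 11, 12, 13, 14}
X ∪ Y = {4, 6, 7, 8, 9, 11, 14, 15, 16}
(X ∩ W)^c ∩ (X ∪ Y) = {6, 8, 9, 11, 14}
((Y ∪ V) ∩ X) ∖ ((X ∩ W)^c ∩ (X ∪ Y)) = {4, 15, 16}
Z Δ (((Y ∪ V) ∩ X) ∖ ((X ∩ W)^c ∩ (X ∪ Y))) = {4, 5, 6, 8, 9, 10, 12, 13, 14, 15}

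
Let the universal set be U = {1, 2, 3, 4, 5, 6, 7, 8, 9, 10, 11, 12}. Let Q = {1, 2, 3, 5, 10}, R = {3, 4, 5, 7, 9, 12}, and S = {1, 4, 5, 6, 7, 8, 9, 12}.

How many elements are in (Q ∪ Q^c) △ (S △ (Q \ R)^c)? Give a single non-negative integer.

Q^c = {4, 6, 7, 8, 9, 11, 12}
Q ∪ Q^c = {1, 2, 3, 4, 5, 6, 7, 8, 9, 10, 11, 12}
Q \ R = {1, 2, 10}
(Q \ R)^c = {3, 4, 5, 6, 7, 8, 9, 11, 12}
S △ (Q \ R)^c = {1, 3, 11}
(Q ∪ Q^c) △ (S △ (Q \ R)^c) = {2, 4, 5, 6, 7, 8, 9, 10, 12}
|(Q ∪ Q^c) △ (S △ (Q \ R)^c)| = 9

9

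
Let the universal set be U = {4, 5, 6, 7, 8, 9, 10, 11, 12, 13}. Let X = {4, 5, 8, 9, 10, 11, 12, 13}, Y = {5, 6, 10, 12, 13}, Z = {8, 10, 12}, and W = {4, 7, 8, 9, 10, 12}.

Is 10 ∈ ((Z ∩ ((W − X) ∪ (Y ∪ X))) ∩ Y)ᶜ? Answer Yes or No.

No

10 ∈ W and 10 ∈ X, so 10 ∉ W − X
10 ∈ Y and 10 ∈ X, so 10 ∈ Y ∪ X
10 ∉ (W − X) and 10 ∈ (Y ∪ X), so 10 ∈ (W − X) ∪ (Y ∪ X)
10 ∈ Z and 10 ∈ ((W − X) ∪ (Y ∪ X)), so 10 ∈ Z ∩ ((W − X) ∪ (Y ∪ X))
10 ∈ (Z ∩ ((W − X) ∪ (Y ∪ X))) and 10 ∈ Y, so 10 ∈ (Z ∩ ((W − X) ∪ (Y ∪ X))) ∩ Y
10 ∉ ((Z ∩ ((W − X) ∪ (Y ∪ X))) ∩ Y)ᶜ since 10 ∈ ((Z ∩ ((W − X) ∪ (Y ∪ X))) ∩ Y)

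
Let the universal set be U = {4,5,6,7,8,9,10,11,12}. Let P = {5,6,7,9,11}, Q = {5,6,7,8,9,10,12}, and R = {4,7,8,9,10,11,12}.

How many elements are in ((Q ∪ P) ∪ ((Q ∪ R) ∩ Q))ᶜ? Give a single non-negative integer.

1

Q ∪ P = {5,6,7,8,9,10,11,12}
Q ∪ R = {4,5,6,7,8,9,10,11,12}
(Q ∪ R) ∩ Q = {5,6,7,8,9,10,12}
(Q ∪ P) ∪ ((Q ∪ R) ∩ Q) = {5,6,7,8,9,10,11,12}
((Q ∪ P) ∪ ((Q ∪ R) ∩ Q))ᶜ = {4}
|((Q ∪ P) ∪ ((Q ∪ R) ∩ Q))ᶜ| = 1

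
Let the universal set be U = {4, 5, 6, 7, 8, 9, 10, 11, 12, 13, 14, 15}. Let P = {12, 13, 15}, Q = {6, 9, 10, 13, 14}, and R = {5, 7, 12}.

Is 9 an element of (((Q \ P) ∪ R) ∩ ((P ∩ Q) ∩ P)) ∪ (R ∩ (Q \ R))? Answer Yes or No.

9 ∈ Q and 9 ∉ P, so 9 ∈ Q \ P
9 ∈ (Q \ P) and 9 ∉ R, so 9 ∈ (Q \ P) ∪ R
9 ∉ P and 9 ∈ Q, so 9 ∉ P ∩ Q
9 ∉ (P ∩ Q) and 9 ∉ P, so 9 ∉ (P ∩ Q) ∩ P
9 ∈ ((Q \ P) ∪ R) and 9 ∉ ((P ∩ Q) ∩ P), so 9 ∉ ((Q \ P) ∪ R) ∩ ((P ∩ Q) ∩ P)
9 ∈ Q and 9 ∉ R, so 9 ∈ Q \ R
9 ∉ R and 9 ∈ (Q \ R), so 9 ∉ R ∩ (Q \ R)
9 ∉ (((Q \ P) ∪ R) ∩ ((P ∩ Q) ∩ P)) and 9 ∉ (R ∩ (Q \ R)), so 9 ∉ (((Q \ P) ∪ R) ∩ ((P ∩ Q) ∩ P)) ∪ (R ∩ (Q \ R))

No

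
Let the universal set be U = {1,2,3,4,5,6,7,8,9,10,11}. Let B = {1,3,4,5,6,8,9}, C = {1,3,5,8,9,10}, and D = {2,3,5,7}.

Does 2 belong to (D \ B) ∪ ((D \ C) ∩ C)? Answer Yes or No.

2 ∈ D and 2 ∉ B, so 2 ∈ D \ B
2 ∈ D and 2 ∉ C, so 2 ∈ D \ C
2 ∈ (D \ C) and 2 ∉ C, so 2 ∉ (D \ C) ∩ C
2 ∈ (D \ B) and 2 ∉ ((D \ C) ∩ C), so 2 ∈ (D \ B) ∪ ((D \ C) ∩ C)

Yes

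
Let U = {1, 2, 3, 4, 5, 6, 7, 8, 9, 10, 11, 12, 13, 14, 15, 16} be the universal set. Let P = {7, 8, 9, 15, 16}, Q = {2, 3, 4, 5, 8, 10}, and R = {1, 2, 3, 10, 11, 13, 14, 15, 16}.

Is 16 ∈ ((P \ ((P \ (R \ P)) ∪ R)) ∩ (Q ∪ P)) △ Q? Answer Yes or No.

16 ∈ R and 16 ∈ P, so 16 ∉ R \ P
16 ∈ P and 16 ∉ (R \ P), so 16 ∈ P \ (R \ P)
16 ∈ (P \ (R \ P)) and 16 ∈ R, so 16 ∈ (P \ (R \ P)) ∪ R
16 ∈ P and 16 ∈ ((P \ (R \ P)) ∪ R), so 16 ∉ P \ ((P \ (R \ P)) ∪ R)
16 ∉ Q and 16 ∈ P, so 16 ∈ Q ∪ P
16 ∉ (P \ ((P \ (R \ P)) ∪ R)) and 16 ∈ (Q ∪ P), so 16 ∉ (P \ ((P \ (R \ P)) ∪ R)) ∩ (Q ∪ P)
16 ∉ ((P \ ((P \ (R \ P)) ∪ R)) ∩ (Q ∪ P)) and 16 ∉ Q, so 16 ∉ ((P \ ((P \ (R \ P)) ∪ R)) ∩ (Q ∪ P)) △ Q

No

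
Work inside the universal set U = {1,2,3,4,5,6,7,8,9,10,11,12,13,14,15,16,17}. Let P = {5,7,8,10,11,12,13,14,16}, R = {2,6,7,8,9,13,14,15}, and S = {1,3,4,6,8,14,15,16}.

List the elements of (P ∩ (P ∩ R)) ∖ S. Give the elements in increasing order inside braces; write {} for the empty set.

{7,13}

P ∩ R = {7,8,13,14}
P ∩ (P ∩ R) = {7,8,13,14}
(P ∩ (P ∩ R)) ∖ S = {7,13}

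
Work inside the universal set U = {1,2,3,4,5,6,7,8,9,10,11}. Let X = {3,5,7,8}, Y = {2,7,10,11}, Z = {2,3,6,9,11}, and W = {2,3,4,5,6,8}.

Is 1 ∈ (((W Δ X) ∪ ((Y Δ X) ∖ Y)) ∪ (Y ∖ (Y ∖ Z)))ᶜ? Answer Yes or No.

Yes

1 ∉ W and 1 ∉ X, so 1 ∉ W Δ X
1 ∉ Y and 1 ∉ X, so 1 ∉ Y Δ X
1 ∉ (Y Δ X) and 1 ∉ Y, so 1 ∉ (Y Δ X) ∖ Y
1 ∉ (W Δ X) and 1 ∉ ((Y Δ X) ∖ Y), so 1 ∉ (W Δ X) ∪ ((Y Δ X) ∖ Y)
1 ∉ Y and 1 ∉ Z, so 1 ∉ Y ∖ Z
1 ∉ Y and 1 ∉ (Y ∖ Z), so 1 ∉ Y ∖ (Y ∖ Z)
1 ∉ ((W Δ X) ∪ ((Y Δ X) ∖ Y)) and 1 ∉ (Y ∖ (Y ∖ Z)), so 1 ∉ ((W Δ X) ∪ ((Y Δ X) ∖ Y)) ∪ (Y ∖ (Y ∖ Z))
1 ∈ (((W Δ X) ∪ ((Y Δ X) ∖ Y)) ∪ (Y ∖ (Y ∖ Z)))ᶜ since 1 ∉ (((W Δ X) ∪ ((Y Δ X) ∖ Y)) ∪ (Y ∖ (Y ∖ Z)))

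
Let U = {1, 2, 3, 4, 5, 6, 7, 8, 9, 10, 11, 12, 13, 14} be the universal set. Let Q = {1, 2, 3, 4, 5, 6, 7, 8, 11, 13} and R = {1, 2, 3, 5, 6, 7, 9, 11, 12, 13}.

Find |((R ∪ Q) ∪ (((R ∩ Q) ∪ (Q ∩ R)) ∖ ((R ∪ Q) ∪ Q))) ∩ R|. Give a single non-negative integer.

10

R ∪ Q = {1, 2, 3, 4, 5, 6, 7, 8, 9, 11, 12, 13}
R ∩ Q = {1, 2, 3, 5, 6, 7, 11, 13}
Q ∩ R = {1, 2, 3, 5, 6, 7, 11, 13}
(R ∩ Q) ∪ (Q ∩ R) = {1, 2, 3, 5, 6, 7, 11, 13}
(R ∪ Q) ∪ Q = {1, 2, 3, 4, 5, 6, 7, 8, 9, 11, 12, 13}
((R ∩ Q) ∪ (Q ∩ R)) ∖ ((R ∪ Q) ∪ Q) = {}
(R ∪ Q) ∪ (((R ∩ Q) ∪ (Q ∩ R)) ∖ ((R ∪ Q) ∪ Q)) = {1, 2, 3, 4, 5, 6, 7, 8, 9, 11, 12, 13}
((R ∪ Q) ∪ (((R ∩ Q) ∪ (Q ∩ R)) ∖ ((R ∪ Q) ∪ Q))) ∩ R = {1, 2, 3, 5, 6, 7, 9, 11, 12, 13}
|((R ∪ Q) ∪ (((R ∩ Q) ∪ (Q ∩ R)) ∖ ((R ∪ Q) ∪ Q))) ∩ R| = 10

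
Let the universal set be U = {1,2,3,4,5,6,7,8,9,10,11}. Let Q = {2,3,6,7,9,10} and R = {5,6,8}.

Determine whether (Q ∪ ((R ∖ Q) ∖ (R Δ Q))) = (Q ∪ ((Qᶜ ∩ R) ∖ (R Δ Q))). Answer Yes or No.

R ∖ Q = {5,8}
R Δ Q = {2,3,5,7,8,9,10}
(R ∖ Q) ∖ (R Δ Q) = {}
Q ∪ ((R ∖ Q) ∖ (R Δ Q)) = {2,3,6,7,9,10}
Qᶜ = {1,4,5,8,11}
Qᶜ ∩ R = {5,8}
(Qᶜ ∩ R) ∖ (R Δ Q) = {}
Q ∪ ((Qᶜ ∩ R) ∖ (R Δ Q)) = {2,3,6,7,9,10}
Both equal {2,3,6,7,9,10}, so Q ∪ ((R ∖ Q) ∖ (R Δ Q)) = Q ∪ ((Qᶜ ∩ R) ∖ (R Δ Q)).

Yes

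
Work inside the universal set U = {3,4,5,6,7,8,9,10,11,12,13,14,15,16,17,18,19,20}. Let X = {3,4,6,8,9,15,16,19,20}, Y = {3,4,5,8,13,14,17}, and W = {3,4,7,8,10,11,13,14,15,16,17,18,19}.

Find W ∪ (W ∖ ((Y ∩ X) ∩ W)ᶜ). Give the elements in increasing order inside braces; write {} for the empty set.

{3,4,7,8,10,11,13,14,15,16,17,18,19}

Y ∩ X = {3,4,8}
(Y ∩ X) ∩ W = {3,4,8}
((Y ∩ X) ∩ W)ᶜ = {5,6,7,9,10,11,12,13,14,15,16,17,18,19,20}
W ∖ ((Y ∩ X) ∩ W)ᶜ = {3,4,8}
W ∪ (W ∖ ((Y ∩ X) ∩ W)ᶜ) = {3,4,7,8,10,11,13,14,15,16,17,18,19}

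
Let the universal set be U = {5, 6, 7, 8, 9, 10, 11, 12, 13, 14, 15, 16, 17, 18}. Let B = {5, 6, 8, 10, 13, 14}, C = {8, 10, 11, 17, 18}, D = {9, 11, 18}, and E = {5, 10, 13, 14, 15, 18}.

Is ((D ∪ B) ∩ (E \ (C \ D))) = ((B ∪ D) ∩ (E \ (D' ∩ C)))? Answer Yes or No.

Yes

D ∪ B = {5, 6, 8, 9, 10, 11, 13, 14, 18}
C \ D = {8, 10, 17}
E \ (C \ D) = {5, 13, 14, 15, 18}
(D ∪ B) ∩ (E \ (C \ D)) = {5, 13, 14, 18}
B ∪ D = {5, 6, 8, 9, 10, 11, 13, 14, 18}
D' = {5, 6, 7, 8, 10, 12, 13, 14, 15, 16, 17}
D' ∩ C = {8, 10, 17}
E \ (D' ∩ C) = {5, 13, 14, 15, 18}
(B ∪ D) ∩ (E \ (D' ∩ C)) = {5, 13, 14, 18}
Both equal {5, 13, 14, 18}, so (D ∪ B) ∩ (E \ (C \ D)) = (B ∪ D) ∩ (E \ (D' ∩ C)).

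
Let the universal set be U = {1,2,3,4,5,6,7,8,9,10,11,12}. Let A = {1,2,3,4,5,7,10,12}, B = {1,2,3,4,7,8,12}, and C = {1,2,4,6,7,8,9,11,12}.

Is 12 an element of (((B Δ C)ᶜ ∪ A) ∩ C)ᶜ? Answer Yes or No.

No

12 ∈ B and 12 ∈ C, so 12 ∉ B Δ C
12 ∈ (B Δ C)ᶜ since 12 ∉ (B Δ C)
12 ∈ (B Δ C)ᶜ and 12 ∈ A, so 12 ∈ (B Δ C)ᶜ ∪ A
12 ∈ ((B Δ C)ᶜ ∪ A) and 12 ∈ C, so 12 ∈ ((B Δ C)ᶜ ∪ A) ∩ C
12 ∉ (((B Δ C)ᶜ ∪ A) ∩ C)ᶜ since 12 ∈ (((B Δ C)ᶜ ∪ A) ∩ C)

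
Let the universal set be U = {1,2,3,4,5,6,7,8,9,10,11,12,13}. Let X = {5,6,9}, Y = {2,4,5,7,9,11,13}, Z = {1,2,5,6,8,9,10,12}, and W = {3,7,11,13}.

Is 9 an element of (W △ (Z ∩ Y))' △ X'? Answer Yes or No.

No

9 ∈ Z and 9 ∈ Y, so 9 ∈ Z ∩ Y
9 ∉ W and 9 ∈ (Z ∩ Y), so 9 ∈ W △ (Z ∩ Y)
9 ∉ (W △ (Z ∩ Y))' since 9 ∈ (W △ (Z ∩ Y))
9 ∈ X, so 9 ∉ X'
9 ∉ (W △ (Z ∩ Y))' and 9 ∉ X', so 9 ∉ (W △ (Z ∩ Y))' △ X'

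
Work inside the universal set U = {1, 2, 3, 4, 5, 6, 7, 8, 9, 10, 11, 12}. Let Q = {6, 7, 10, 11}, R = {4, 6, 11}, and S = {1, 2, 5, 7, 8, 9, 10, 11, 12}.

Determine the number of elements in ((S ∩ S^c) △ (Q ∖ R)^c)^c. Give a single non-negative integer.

2

S^c = {3, 4, 6}
S ∩ S^c = {}
Q ∖ R = {7, 10}
(Q ∖ R)^c = {1, 2, 3, 4, 5, 6, 8, 9, 11, 12}
(S ∩ S^c) △ (Q ∖ R)^c = {1, 2, 3, 4, 5, 6, 8, 9, 11, 12}
((S ∩ S^c) △ (Q ∖ R)^c)^c = {7, 10}
|((S ∩ S^c) △ (Q ∖ R)^c)^c| = 2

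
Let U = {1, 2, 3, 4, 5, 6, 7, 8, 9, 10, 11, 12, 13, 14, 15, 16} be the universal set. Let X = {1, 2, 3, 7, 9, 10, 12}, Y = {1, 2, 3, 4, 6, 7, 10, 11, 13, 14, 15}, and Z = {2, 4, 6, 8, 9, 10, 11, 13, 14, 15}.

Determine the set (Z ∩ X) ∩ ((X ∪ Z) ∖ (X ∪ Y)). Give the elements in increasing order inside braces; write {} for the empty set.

Z ∩ X = {2, 9, 10}
X ∪ Z = {1, 2, 3, 4, 6, 7, 8, 9, 10, 11, 12, 13, 14, 15}
X ∪ Y = {1, 2, 3, 4, 6, 7, 9, 10, 11, 12, 13, 14, 15}
(X ∪ Z) ∖ (X ∪ Y) = {8}
(Z ∩ X) ∩ ((X ∪ Z) ∖ (X ∪ Y)) = {}

{}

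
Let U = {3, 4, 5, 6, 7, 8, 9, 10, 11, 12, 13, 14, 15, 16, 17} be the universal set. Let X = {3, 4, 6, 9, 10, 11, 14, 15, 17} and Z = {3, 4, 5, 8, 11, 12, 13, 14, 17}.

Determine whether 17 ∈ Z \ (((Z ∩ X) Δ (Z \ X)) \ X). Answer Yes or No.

Yes

17 ∈ Z and 17 ∈ X, so 17 ∈ Z ∩ X
17 ∈ Z and 17 ∈ X, so 17 ∉ Z \ X
17 ∈ (Z ∩ X) and 17 ∉ (Z \ X), so 17 ∈ (Z ∩ X) Δ (Z \ X)
17 ∈ ((Z ∩ X) Δ (Z \ X)) and 17 ∈ X, so 17 ∉ ((Z ∩ X) Δ (Z \ X)) \ X
17 ∈ Z and 17 ∉ (((Z ∩ X) Δ (Z \ X)) \ X), so 17 ∈ Z \ (((Z ∩ X) Δ (Z \ X)) \ X)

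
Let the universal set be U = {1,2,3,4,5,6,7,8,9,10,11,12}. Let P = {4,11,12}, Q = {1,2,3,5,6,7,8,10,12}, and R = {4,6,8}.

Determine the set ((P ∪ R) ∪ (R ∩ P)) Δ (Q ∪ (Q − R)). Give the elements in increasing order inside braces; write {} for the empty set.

P ∪ R = {4,6,8,11,12}
R ∩ P = {4}
(P ∪ R) ∪ (R ∩ P) = {4,6,8,11,12}
Q − R = {1,2,3,5,7,10,12}
Q ∪ (Q − R) = {1,2,3,5,6,7,8,10,12}
((P ∪ R) ∪ (R ∩ P)) Δ (Q ∪ (Q − R)) = {1,2,3,4,5,7,10,11}

{1,2,3,4,5,7,10,11}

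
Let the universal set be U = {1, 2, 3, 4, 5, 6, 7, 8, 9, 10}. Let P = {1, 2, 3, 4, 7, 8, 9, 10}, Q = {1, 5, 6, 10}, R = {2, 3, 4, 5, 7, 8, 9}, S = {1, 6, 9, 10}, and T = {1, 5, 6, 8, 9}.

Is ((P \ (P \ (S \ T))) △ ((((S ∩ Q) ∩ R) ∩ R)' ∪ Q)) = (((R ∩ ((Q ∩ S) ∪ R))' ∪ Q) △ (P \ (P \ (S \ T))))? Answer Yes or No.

No

S \ T = {10}
P \ (S \ T) = {1, 2, 3, 4, 7, 8, 9}
P \ (P \ (S \ T)) = {10}
S ∩ Q = {1, 6, 10}
(S ∩ Q) ∩ R = {}
((S ∩ Q) ∩ R) ∩ R = {}
(((S ∩ Q) ∩ R) ∩ R)' = {1, 2, 3, 4, 5, 6, 7, 8, 9, 10}
(((S ∩ Q) ∩ R) ∩ R)' ∪ Q = {1, 2, 3, 4, 5, 6, 7, 8, 9, 10}
(P \ (P \ (S \ T))) △ ((((S ∩ Q) ∩ R) ∩ R)' ∪ Q) = {1, 2, 3, 4, 5, 6, 7, 8, 9}
Q ∩ S = {1, 6, 10}
(Q ∩ S) ∪ R = {1, 2, 3, 4, 5, 6, 7, 8, 9, 10}
R ∩ ((Q ∩ S) ∪ R) = {2, 3, 4, 5, 7, 8, 9}
(R ∩ ((Q ∩ S) ∪ R))' = {1, 6, 10}
(R ∩ ((Q ∩ S) ∪ R))' ∪ Q = {1, 5, 6, 10}
((R ∩ ((Q ∩ S) ∪ R))' ∪ Q) △ (P \ (P \ (S \ T))) = {1, 5, 6}
2 ∈ (P \ (P \ (S \ T))) △ ((((S ∩ Q) ∩ R) ∩ R)' ∪ Q) but 2 ∉ ((R ∩ ((Q ∩ S) ∪ R))' ∪ Q) △ (P \ (P \ (S \ T))), so they differ.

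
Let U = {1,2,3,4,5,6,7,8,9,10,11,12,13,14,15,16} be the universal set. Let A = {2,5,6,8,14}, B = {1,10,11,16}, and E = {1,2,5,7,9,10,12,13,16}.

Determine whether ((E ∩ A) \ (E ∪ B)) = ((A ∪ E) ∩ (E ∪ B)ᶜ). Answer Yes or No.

E ∩ A = {2,5}
E ∪ B = {1,2,5,7,9,10,11,12,13,16}
(E ∩ A) \ (E ∪ B) = {}
A ∪ E = {1,2,5,6,7,8,9,10,12,13,14,16}
(E ∪ B)ᶜ = {3,4,6,8,14,15}
(A ∪ E) ∩ (E ∪ B)ᶜ = {6,8,14}
6 ∈ (A ∪ E) ∩ (E ∪ B)ᶜ but 6 ∉ (E ∩ A) \ (E ∪ B), so they differ.

No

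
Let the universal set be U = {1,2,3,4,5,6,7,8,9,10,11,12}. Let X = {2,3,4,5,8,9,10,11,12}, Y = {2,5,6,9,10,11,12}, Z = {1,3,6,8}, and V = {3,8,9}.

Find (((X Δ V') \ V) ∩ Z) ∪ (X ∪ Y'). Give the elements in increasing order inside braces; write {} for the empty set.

V' = {1,2,4,5,6,7,10,11,12}
X Δ V' = {1,3,6,7,8,9}
(X Δ V') \ V = {1,6,7}
((X Δ V') \ V) ∩ Z = {1,6}
Y' = {1,3,4,7,8}
X ∪ Y' = {1,2,3,4,5,7,8,9,10,11,12}
(((X Δ V') \ V) ∩ Z) ∪ (X ∪ Y') = {1,2,3,4,5,6,7,8,9,10,11,12}

{1,2,3,4,5,6,7,8,9,10,11,12}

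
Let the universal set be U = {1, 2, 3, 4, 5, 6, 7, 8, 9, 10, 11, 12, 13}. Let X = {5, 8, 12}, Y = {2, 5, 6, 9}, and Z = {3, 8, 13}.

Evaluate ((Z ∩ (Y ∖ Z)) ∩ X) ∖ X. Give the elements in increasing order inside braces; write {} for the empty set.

Y ∖ Z = {2, 5, 6, 9}
Z ∩ (Y ∖ Z) = {}
(Z ∩ (Y ∖ Z)) ∩ X = {}
((Z ∩ (Y ∖ Z)) ∩ X) ∖ X = {}

{}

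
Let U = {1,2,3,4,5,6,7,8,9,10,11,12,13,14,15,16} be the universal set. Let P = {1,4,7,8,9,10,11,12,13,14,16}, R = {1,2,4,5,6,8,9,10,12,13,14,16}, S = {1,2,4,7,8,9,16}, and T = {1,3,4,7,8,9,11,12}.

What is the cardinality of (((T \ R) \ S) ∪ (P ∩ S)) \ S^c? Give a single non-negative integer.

6

T \ R = {3,7,11}
(T \ R) \ S = {3,11}
P ∩ S = {1,4,7,8,9,16}
((T \ R) \ S) ∪ (P ∩ S) = {1,3,4,7,8,9,11,16}
S^c = {3,5,6,10,11,12,13,14,15}
(((T \ R) \ S) ∪ (P ∩ S)) \ S^c = {1,4,7,8,9,16}
|(((T \ R) \ S) ∪ (P ∩ S)) \ S^c| = 6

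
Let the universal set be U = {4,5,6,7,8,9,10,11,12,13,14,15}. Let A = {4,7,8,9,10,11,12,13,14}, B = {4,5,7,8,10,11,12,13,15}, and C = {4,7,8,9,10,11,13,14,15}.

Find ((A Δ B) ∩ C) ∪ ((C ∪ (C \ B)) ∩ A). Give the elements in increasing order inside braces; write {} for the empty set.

A Δ B = {5,9,14,15}
(A Δ B) ∩ C = {9,14,15}
C \ B = {9,14}
C ∪ (C \ B) = {4,7,8,9,10,11,13,14,15}
(C ∪ (C \ B)) ∩ A = {4,7,8,9,10,11,13,14}
((A Δ B) ∩ C) ∪ ((C ∪ (C \ B)) ∩ A) = {4,7,8,9,10,11,13,14,15}

{4,7,8,9,10,11,13,14,15}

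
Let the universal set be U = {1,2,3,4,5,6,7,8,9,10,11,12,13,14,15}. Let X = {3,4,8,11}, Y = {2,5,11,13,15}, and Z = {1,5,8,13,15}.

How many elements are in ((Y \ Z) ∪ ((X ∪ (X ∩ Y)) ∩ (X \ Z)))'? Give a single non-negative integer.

Y \ Z = {2,11}
X ∩ Y = {11}
X ∪ (X ∩ Y) = {3,4,8,11}
X \ Z = {3,4,11}
(X ∪ (X ∩ Y)) ∩ (X \ Z) = {3,4,11}
(Y \ Z) ∪ ((X ∪ (X ∩ Y)) ∩ (X \ Z)) = {2,3,4,11}
((Y \ Z) ∪ ((X ∪ (X ∩ Y)) ∩ (X \ Z)))' = {1,5,6,7,8,9,10,12,13,14,15}
|((Y \ Z) ∪ ((X ∪ (X ∩ Y)) ∩ (X \ Z)))'| = 11

11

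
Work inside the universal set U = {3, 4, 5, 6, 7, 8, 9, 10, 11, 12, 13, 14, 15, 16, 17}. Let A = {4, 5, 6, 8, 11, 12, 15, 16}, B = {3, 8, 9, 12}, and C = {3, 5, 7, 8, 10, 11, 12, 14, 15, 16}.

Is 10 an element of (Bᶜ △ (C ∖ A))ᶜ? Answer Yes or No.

Yes

10 ∉ B, so 10 ∈ Bᶜ
10 ∈ C and 10 ∉ A, so 10 ∈ C ∖ A
10 ∈ Bᶜ and 10 ∈ (C ∖ A), so 10 ∉ Bᶜ △ (C ∖ A)
10 ∈ (Bᶜ △ (C ∖ A))ᶜ since 10 ∉ (Bᶜ △ (C ∖ A))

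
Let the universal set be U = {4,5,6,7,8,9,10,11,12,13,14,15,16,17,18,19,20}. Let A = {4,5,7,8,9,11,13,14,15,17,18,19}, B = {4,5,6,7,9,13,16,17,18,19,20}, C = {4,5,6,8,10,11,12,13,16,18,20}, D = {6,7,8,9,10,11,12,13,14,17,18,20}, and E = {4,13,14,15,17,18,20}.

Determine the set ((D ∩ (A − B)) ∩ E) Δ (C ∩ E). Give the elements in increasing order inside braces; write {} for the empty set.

A − B = {8,11,14,15}
D ∩ (A − B) = {8,11,14}
(D ∩ (A − B)) ∩ E = {14}
C ∩ E = {4,13,18,20}
((D ∩ (A − B)) ∩ E) Δ (C ∩ E) = {4,13,14,18,20}

{4,13,14,18,20}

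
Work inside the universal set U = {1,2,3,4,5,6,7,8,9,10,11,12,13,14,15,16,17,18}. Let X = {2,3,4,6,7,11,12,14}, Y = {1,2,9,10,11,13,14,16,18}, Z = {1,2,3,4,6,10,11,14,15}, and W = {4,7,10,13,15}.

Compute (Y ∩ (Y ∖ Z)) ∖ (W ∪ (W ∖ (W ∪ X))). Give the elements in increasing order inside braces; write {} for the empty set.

Y ∖ Z = {9,13,16,18}
Y ∩ (Y ∖ Z) = {9,13,16,18}
W ∪ X = {2,3,4,6,7,10,11,12,13,14,15}
W ∖ (W ∪ X) = {}
W ∪ (W ∖ (W ∪ X)) = {4,7,10,13,15}
(Y ∩ (Y ∖ Z)) ∖ (W ∪ (W ∖ (W ∪ X))) = {9,16,18}

{9,16,18}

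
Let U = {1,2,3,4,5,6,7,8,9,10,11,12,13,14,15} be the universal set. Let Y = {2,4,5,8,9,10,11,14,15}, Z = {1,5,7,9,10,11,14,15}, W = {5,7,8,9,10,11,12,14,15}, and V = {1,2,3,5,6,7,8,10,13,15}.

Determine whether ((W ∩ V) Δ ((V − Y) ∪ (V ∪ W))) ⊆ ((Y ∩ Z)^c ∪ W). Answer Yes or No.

Yes

W ∩ V = {5,7,8,10,15}
V − Y = {1,3,6,7,13}
V ∪ W = {1,2,3,5,6,7,8,9,10,11,12,13,14,15}
(V − Y) ∪ (V ∪ W) = {1,2,3,5,6,7,8,9,10,11,12,13,14,15}
(W ∩ V) Δ ((V − Y) ∪ (V ∪ W)) = {1,2,3,6,9,11,12,13,14}
Y ∩ Z = {5,9,10,11,14,15}
(Y ∩ Z)^c = {1,2,3,4,6,7,8,12,13}
(Y ∩ Z)^c ∪ W = {1,2,3,4,5,6,7,8,9,10,11,12,13,14,15}
Every element of {1,2,3,6,9,11,12,13,14} is in {1,2,3,4,5,6,7,8,9,10,11,12,13,14,15}, so (W ∩ V) Δ ((V − Y) ∪ (V ∪ W)) ⊆ (Y ∩ Z)^c ∪ W.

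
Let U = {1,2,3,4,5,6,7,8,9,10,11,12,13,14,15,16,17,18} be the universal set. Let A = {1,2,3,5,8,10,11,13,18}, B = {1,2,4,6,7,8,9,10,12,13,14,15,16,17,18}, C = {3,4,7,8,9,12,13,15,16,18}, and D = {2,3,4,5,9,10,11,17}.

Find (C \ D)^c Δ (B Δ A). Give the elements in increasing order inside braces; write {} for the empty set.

{1,2,7,10,12,15,16}

C \ D = {7,8,12,13,15,16,18}
(C \ D)^c = {1,2,3,4,5,6,9,10,11,14,17}
B Δ A = {3,4,5,6,7,9,11,12,14,15,16,17}
(C \ D)^c Δ (B Δ A) = {1,2,7,10,12,15,16}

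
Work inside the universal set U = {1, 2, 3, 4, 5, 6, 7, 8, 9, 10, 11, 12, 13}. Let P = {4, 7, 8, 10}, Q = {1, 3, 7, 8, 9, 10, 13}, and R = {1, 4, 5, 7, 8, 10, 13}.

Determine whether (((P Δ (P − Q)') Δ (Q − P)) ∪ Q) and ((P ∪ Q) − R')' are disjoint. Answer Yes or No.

No

P − Q = {4}
(P − Q)' = {1, 2, 3, 5, 6, 7, 8, 9, 10, 11, 12, 13}
P Δ (P − Q)' = {1, 2, 3, 4, 5, 6, 9, 11, 12, 13}
Q − P = {1, 3, 9, 13}
(P Δ (P − Q)') Δ (Q − P) = {2, 4, 5, 6, 11, 12}
((P Δ (P − Q)') Δ (Q − P)) ∪ Q = {1, 2, 3, 4, 5, 6, 7, 8, 9, 10, 11, 12, 13}
P ∪ Q = {1, 3, 4, 7, 8, 9, 10, 13}
R' = {2, 3, 6, 9, 11, 12}
(P ∪ Q) − R' = {1, 4, 7, 8, 10, 13}
((P ∪ Q) − R')' = {2, 3, 5, 6, 9, 11, 12}
2 lies in both, so they are not disjoint.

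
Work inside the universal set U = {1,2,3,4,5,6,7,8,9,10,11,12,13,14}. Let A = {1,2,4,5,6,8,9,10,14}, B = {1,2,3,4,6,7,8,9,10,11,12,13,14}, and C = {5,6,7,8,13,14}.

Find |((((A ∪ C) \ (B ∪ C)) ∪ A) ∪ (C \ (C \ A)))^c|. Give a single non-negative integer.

5

A ∪ C = {1,2,4,5,6,7,8,9,10,13,14}
B ∪ C = {1,2,3,4,5,6,7,8,9,10,11,12,13,14}
(A ∪ C) \ (B ∪ C) = {}
((A ∪ C) \ (B ∪ C)) ∪ A = {1,2,4,5,6,8,9,10,14}
C \ A = {7,13}
C \ (C \ A) = {5,6,8,14}
(((A ∪ C) \ (B ∪ C)) ∪ A) ∪ (C \ (C \ A)) = {1,2,4,5,6,8,9,10,14}
((((A ∪ C) \ (B ∪ C)) ∪ A) ∪ (C \ (C \ A)))^c = {3,7,11,12,13}
|((((A ∪ C) \ (B ∪ C)) ∪ A) ∪ (C \ (C \ A)))^c| = 5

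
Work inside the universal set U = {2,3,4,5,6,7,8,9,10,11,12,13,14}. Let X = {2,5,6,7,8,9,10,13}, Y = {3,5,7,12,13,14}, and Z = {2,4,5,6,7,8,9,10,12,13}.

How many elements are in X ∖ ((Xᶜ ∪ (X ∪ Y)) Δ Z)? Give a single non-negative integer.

Xᶜ = {3,4,11,12,14}
X ∪ Y = {2,3,5,6,7,8,9,10,12,13,14}
Xᶜ ∪ (X ∪ Y) = {2,3,4,5,6,7,8,9,10,11,12,13,14}
(Xᶜ ∪ (X ∪ Y)) Δ Z = {3,11,14}
X ∖ ((Xᶜ ∪ (X ∪ Y)) Δ Z) = {2,5,6,7,8,9,10,13}
|X ∖ ((Xᶜ ∪ (X ∪ Y)) Δ Z)| = 8

8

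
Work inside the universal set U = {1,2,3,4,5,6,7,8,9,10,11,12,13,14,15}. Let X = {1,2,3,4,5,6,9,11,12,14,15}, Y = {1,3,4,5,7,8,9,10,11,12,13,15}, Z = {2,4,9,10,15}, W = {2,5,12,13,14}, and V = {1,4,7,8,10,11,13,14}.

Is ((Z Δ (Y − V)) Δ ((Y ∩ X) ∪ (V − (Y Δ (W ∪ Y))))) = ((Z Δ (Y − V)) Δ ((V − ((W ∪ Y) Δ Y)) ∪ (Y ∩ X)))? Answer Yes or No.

Y − V = {3,5,9,12,15}
Z Δ (Y − V) = {2,3,4,5,10,12}
Y ∩ X = {1,3,4,5,9,11,12,15}
W ∪ Y = {1,2,3,4,5,7,8,9,10,11,12,13,14,15}
Y Δ (W ∪ Y) = {2,14}
V − (Y Δ (W ∪ Y)) = {1,4,7,8,10,11,13}
(Y ∩ X) ∪ (V − (Y Δ (W ∪ Y))) = {1,3,4,5,7,8,9,10,11,12,13,15}
(Z Δ (Y − V)) Δ ((Y ∩ X) ∪ (V − (Y Δ (W ∪ Y)))) = {1,2,7,8,9,11,13,15}
(W ∪ Y) Δ Y = {2,14}
V − ((W ∪ Y) Δ Y) = {1,4,7,8,10,11,13}
(V − ((W ∪ Y) Δ Y)) ∪ (Y ∩ X) = {1,3,4,5,7,8,9,10,11,12,13,15}
(Z Δ (Y − V)) Δ ((V − ((W ∪ Y) Δ Y)) ∪ (Y ∩ X)) = {1,2,7,8,9,11,13,15}
Both equal {1,2,7,8,9,11,13,15}, so (Z Δ (Y − V)) Δ ((Y ∩ X) ∪ (V − (Y Δ (W ∪ Y)))) = (Z Δ (Y − V)) Δ ((V − ((W ∪ Y) Δ Y)) ∪ (Y ∩ X)).

Yes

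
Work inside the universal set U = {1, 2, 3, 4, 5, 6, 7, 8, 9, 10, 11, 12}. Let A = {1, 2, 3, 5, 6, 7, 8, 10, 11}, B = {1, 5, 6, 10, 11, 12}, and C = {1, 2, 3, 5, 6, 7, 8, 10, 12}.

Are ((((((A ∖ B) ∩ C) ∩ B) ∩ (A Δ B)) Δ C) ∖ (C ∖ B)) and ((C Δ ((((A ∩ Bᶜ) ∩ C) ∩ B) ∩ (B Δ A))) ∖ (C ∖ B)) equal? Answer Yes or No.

Yes

A ∖ B = {2, 3, 7, 8}
(A ∖ B) ∩ C = {2, 3, 7, 8}
((A ∖ B) ∩ C) ∩ B = {}
A Δ B = {2, 3, 7, 8, 12}
(((A ∖ B) ∩ C) ∩ B) ∩ (A Δ B) = {}
((((A ∖ B) ∩ C) ∩ B) ∩ (A Δ B)) Δ C = {1, 2, 3, 5, 6, 7, 8, 10, 12}
C ∖ B = {2, 3, 7, 8}
(((((A ∖ B) ∩ C) ∩ B) ∩ (A Δ B)) Δ C) ∖ (C ∖ B) = {1, 5, 6, 10, 12}
Bᶜ = {2, 3, 4, 7, 8, 9}
A ∩ Bᶜ = {2, 3, 7, 8}
(A ∩ Bᶜ) ∩ C = {2, 3, 7, 8}
((A ∩ Bᶜ) ∩ C) ∩ B = {}
B Δ A = {2, 3, 7, 8, 12}
(((A ∩ Bᶜ) ∩ C) ∩ B) ∩ (B Δ A) = {}
C Δ ((((A ∩ Bᶜ) ∩ C) ∩ B) ∩ (B Δ A)) = {1, 2, 3, 5, 6, 7, 8, 10, 12}
(C Δ ((((A ∩ Bᶜ) ∩ C) ∩ B) ∩ (B Δ A))) ∖ (C ∖ B) = {1, 5, 6, 10, 12}
Both equal {1, 5, 6, 10, 12}, so (((((A ∖ B) ∩ C) ∩ B) ∩ (A Δ B)) Δ C) ∖ (C ∖ B) = (C Δ ((((A ∩ Bᶜ) ∩ C) ∩ B) ∩ (B Δ A))) ∖ (C ∖ B).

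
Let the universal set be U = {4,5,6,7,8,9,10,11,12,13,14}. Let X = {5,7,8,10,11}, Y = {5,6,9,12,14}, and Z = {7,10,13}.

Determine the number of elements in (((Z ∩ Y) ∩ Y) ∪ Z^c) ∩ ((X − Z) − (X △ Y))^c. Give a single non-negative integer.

7

Z ∩ Y = {}
(Z ∩ Y) ∩ Y = {}
Z^c = {4,5,6,8,9,11,12,14}
((Z ∩ Y) ∩ Y) ∪ Z^c = {4,5,6,8,9,11,12,14}
X − Z = {5,8,11}
X △ Y = {6,7,8,9,10,11,12,14}
(X − Z) − (X △ Y) = {5}
((X − Z) − (X △ Y))^c = {4,6,7,8,9,10,11,12,13,14}
(((Z ∩ Y) ∩ Y) ∪ Z^c) ∩ ((X − Z) − (X △ Y))^c = {4,6,8,9,11,12,14}
|(((Z ∩ Y) ∩ Y) ∪ Z^c) ∩ ((X − Z) − (X △ Y))^c| = 7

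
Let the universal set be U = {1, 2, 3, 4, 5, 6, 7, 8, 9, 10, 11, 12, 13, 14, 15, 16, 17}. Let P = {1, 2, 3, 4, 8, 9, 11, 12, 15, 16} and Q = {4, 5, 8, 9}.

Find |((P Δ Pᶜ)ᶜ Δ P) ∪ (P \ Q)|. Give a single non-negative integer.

Pᶜ = {5, 6, 7, 10, 13, 14, 17}
P Δ Pᶜ = {1, 2, 3, 4, 5, 6, 7, 8, 9, 10, 11, 12, 13, 14, 15, 16, 17}
(P Δ Pᶜ)ᶜ = {}
(P Δ Pᶜ)ᶜ Δ P = {1, 2, 3, 4, 8, 9, 11, 12, 15, 16}
P \ Q = {1, 2, 3, 11, 12, 15, 16}
((P Δ Pᶜ)ᶜ Δ P) ∪ (P \ Q) = {1, 2, 3, 4, 8, 9, 11, 12, 15, 16}
|((P Δ Pᶜ)ᶜ Δ P) ∪ (P \ Q)| = 10

10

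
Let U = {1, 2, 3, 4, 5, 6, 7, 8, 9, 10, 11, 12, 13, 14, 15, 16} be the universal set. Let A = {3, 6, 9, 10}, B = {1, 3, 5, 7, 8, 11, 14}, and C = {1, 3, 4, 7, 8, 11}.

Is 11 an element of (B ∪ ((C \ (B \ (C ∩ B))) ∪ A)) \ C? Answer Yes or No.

11 ∈ C and 11 ∈ B, so 11 ∈ C ∩ B
11 ∈ B and 11 ∈ (C ∩ B), so 11 ∉ B \ (C ∩ B)
11 ∈ C and 11 ∉ (B \ (C ∩ B)), so 11 ∈ C \ (B \ (C ∩ B))
11 ∈ (C \ (B \ (C ∩ B))) and 11 ∉ A, so 11 ∈ (C \ (B \ (C ∩ B))) ∪ A
11 ∈ B and 11 ∈ ((C \ (B \ (C ∩ B))) ∪ A), so 11 ∈ B ∪ ((C \ (B \ (C ∩ B))) ∪ A)
11 ∈ (B ∪ ((C \ (B \ (C ∩ B))) ∪ A)) and 11 ∈ C, so 11 ∉ (B ∪ ((C \ (B \ (C ∩ B))) ∪ A)) \ C

No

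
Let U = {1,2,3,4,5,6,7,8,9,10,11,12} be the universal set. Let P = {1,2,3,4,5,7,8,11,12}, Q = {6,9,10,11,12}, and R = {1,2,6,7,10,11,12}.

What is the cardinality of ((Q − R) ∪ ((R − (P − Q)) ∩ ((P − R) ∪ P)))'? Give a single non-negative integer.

9

Q − R = {9}
P − Q = {1,2,3,4,5,7,8}
R − (P − Q) = {6,10,11,12}
P − R = {3,4,5,8}
(P − R) ∪ P = {1,2,3,4,5,7,8,11,12}
(R − (P − Q)) ∩ ((P − R) ∪ P) = {11,12}
(Q − R) ∪ ((R − (P − Q)) ∩ ((P − R) ∪ P)) = {9,11,12}
((Q − R) ∪ ((R − (P − Q)) ∩ ((P − R) ∪ P)))' = {1,2,3,4,5,6,7,8,10}
|((Q − R) ∪ ((R − (P − Q)) ∩ ((P − R) ∪ P)))'| = 9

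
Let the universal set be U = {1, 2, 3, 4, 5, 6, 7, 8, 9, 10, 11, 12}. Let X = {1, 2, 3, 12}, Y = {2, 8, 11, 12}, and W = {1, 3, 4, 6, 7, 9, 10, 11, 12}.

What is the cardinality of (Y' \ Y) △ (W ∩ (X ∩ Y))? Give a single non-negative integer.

Y' = {1, 3, 4, 5, 6, 7, 9, 10}
Y' \ Y = {1, 3, 4, 5, 6, 7, 9, 10}
X ∩ Y = {2, 12}
W ∩ (X ∩ Y) = {12}
(Y' \ Y) △ (W ∩ (X ∩ Y)) = {1, 3, 4, 5, 6, 7, 9, 10, 12}
|(Y' \ Y) △ (W ∩ (X ∩ Y))| = 9

9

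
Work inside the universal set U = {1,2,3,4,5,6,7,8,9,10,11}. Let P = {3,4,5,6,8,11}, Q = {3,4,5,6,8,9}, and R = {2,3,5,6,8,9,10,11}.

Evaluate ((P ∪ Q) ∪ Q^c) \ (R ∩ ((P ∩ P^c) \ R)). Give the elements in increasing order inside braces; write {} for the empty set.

P ∪ Q = {3,4,5,6,8,9,11}
Q^c = {1,2,7,10,11}
(P ∪ Q) ∪ Q^c = {1,2,3,4,5,6,7,8,9,10,11}
P^c = {1,2,7,9,10}
P ∩ P^c = {}
(P ∩ P^c) \ R = {}
R ∩ ((P ∩ P^c) \ R) = {}
((P ∪ Q) ∪ Q^c) \ (R ∩ ((P ∩ P^c) \ R)) = {1,2,3,4,5,6,7,8,9,10,11}

{1,2,3,4,5,6,7,8,9,10,11}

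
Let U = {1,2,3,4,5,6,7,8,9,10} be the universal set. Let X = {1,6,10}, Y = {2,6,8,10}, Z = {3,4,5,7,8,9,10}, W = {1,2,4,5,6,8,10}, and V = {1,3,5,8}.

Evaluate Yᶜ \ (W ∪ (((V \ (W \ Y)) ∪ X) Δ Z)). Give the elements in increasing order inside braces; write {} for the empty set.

Yᶜ = {1,3,4,5,7,9}
W \ Y = {1,4,5}
V \ (W \ Y) = {3,8}
(V \ (W \ Y)) ∪ X = {1,3,6,8,10}
((V \ (W \ Y)) ∪ X) Δ Z = {1,4,5,6,7,9}
W ∪ (((V \ (W \ Y)) ∪ X) Δ Z) = {1,2,4,5,6,7,8,9,10}
Yᶜ \ (W ∪ (((V \ (W \ Y)) ∪ X) Δ Z)) = {3}

{3}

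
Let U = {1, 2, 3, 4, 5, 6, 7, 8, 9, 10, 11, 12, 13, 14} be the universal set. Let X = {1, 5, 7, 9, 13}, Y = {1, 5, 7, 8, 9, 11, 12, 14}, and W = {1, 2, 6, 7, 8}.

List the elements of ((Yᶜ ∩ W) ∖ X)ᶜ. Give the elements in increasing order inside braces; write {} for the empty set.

Yᶜ = {2, 3, 4, 6, 10, 13}
Yᶜ ∩ W = {2, 6}
(Yᶜ ∩ W) ∖ X = {2, 6}
((Yᶜ ∩ W) ∖ X)ᶜ = {1, 3, 4, 5, 7, 8, 9, 10, 11, 12, 13, 14}

{1, 3, 4, 5, 7, 8, 9, 10, 11, 12, 13, 14}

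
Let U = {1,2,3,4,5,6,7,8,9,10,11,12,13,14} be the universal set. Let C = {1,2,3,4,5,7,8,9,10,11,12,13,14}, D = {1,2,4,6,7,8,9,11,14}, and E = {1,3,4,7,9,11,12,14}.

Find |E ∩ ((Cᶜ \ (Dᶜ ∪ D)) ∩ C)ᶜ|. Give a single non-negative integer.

8

Cᶜ = {6}
Dᶜ = {3,5,10,12,13}
Dᶜ ∪ D = {1,2,3,4,5,6,7,8,9,10,11,12,13,14}
Cᶜ \ (Dᶜ ∪ D) = {}
(Cᶜ \ (Dᶜ ∪ D)) ∩ C = {}
((Cᶜ \ (Dᶜ ∪ D)) ∩ C)ᶜ = {1,2,3,4,5,6,7,8,9,10,11,12,13,14}
E ∩ ((Cᶜ \ (Dᶜ ∪ D)) ∩ C)ᶜ = {1,3,4,7,9,11,12,14}
|E ∩ ((Cᶜ \ (Dᶜ ∪ D)) ∩ C)ᶜ| = 8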